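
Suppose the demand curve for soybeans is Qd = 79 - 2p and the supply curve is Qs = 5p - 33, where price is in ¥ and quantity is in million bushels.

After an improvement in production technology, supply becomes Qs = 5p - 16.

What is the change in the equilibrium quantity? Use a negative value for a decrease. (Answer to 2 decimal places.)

Initially, 79 - 2p = 5p - 33, so 112 = 7p and p = 16, Q = 47.
With the change applied: demand Qd = 79 - 2p, supply Qs = 5p - 16.
Setting them equal: 79 - 2p = 5p - 16 → 95 = 7p, so p = 95/7 ≈ 13.5714 and Q = 363/7 ≈ 51.8571.
ΔQ = 51.8571 − 47 = +4.86.

+4.86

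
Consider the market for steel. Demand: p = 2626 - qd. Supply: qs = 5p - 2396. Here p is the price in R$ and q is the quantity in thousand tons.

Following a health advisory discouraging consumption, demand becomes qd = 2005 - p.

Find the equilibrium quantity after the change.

1271.5

Initially, 2626 - p = 5p - 2396, so 5022 = 6p and p = 837, q = 1789.
The new curves are qd = 2005 - p (demand) and qs = 5p - 2396 (supply).
New equilibrium: 2005 - p = 5p - 2396 ⇒ 4401 = 6p ⇒ p = 733.5, q = 1271.5.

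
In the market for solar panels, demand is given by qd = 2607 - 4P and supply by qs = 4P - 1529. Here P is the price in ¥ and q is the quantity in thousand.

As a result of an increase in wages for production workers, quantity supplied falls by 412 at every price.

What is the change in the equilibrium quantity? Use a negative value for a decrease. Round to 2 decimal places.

Original equilibrium: 2607 - 4P = 4P - 1529 gives 4136 = 8P, so P = 517 and q = 539.
The shock moves the curves to qd = 2607 - 4P and qs = 4P - 1941.
New equilibrium: 2607 - 4P = 4P - 1941 ⇒ 4548 = 8P ⇒ P = 568.5, q = 333.
Δq = 333 − 539 = -206.00.

-206.00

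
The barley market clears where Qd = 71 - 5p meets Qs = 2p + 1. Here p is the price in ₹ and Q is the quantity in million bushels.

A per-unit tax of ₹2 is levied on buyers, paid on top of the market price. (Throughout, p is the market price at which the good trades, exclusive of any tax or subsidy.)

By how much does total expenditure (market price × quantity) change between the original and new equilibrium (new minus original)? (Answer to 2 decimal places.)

Initially, 71 - 5p = 2p + 1, so 70 = 7p and p = 10, Q = 21.
Since buyers pay the price plus the tax, the effective demand curve becomes Qd = 61 - 5p.
New equilibrium: 61 - 5p = 2p + 1 ⇒ 60 = 7p ⇒ p = 60/7 ≈ 8.5714, Q = 127/7 ≈ 18.1429.
Expenditure moves from 10×21 = 210 to 8.5714×18.1429 = 155.5102; change = -54.49.

-54.49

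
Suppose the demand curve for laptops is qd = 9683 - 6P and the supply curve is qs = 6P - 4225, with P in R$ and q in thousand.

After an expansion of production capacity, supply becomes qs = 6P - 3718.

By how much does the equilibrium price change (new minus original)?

Solve the original market: 9683 - 6P = 6P - 4225, hence P = 1159 and q = 2729.
The new curves are qd = 9683 - 6P (demand) and qs = 6P - 3718 (supply).
New equilibrium: 9683 - 6P = 6P - 3718 ⇒ 13401 = 12P ⇒ P = 1116.75, q = 2982.5.
ΔP = 1116.75 − 1159 = -42.25.

-42.25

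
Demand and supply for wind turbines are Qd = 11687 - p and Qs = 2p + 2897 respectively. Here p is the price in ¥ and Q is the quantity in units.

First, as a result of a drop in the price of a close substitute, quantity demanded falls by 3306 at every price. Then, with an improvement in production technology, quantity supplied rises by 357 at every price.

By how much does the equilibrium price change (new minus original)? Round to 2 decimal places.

-1221.00

Initially, 11687 - p = 2p + 2897, so 8790 = 3p and p = 2930, Q = 8757.
After the shift, demand is Qd = 8381 - p and supply is Qs = 2p + 3254.
Setting them equal: 8381 - p = 2p + 3254 → 5127 = 3p, so p = 1709 and Q = 6672.
Δp = 1709 − 2930 = -1221.00.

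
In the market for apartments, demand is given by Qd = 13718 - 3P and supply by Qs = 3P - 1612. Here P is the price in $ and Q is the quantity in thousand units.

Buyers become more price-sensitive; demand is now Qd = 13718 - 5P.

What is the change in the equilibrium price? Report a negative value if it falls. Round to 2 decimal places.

-638.75

Original equilibrium: 13718 - 3P = 3P - 1612 gives 15330 = 6P, so P = 2555 and Q = 6053.
The shock moves the curves to Qd = 13718 - 5P and Qs = 3P - 1612.
Clearing the new market: 13718 - 5P = 3P - 1612, so P = 1916.25 and Q = 4136.75.
ΔP = 1916.25 − 2555 = -638.75.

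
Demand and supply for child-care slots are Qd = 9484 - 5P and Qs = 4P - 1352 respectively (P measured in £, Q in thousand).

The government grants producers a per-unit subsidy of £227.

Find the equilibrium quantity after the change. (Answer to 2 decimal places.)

Solve the original market: 9484 - 5P = 4P - 1352, hence P = 1204 and Q = 3464.
Since sellers receive the price plus the subsidy, the effective supply curve becomes Qs = 4P - 444.
New equilibrium: 9484 - 5P = 4P - 444 ⇒ 9928 = 9P ⇒ P = 9928/9 ≈ 1103.1111, Q = 35716/9 ≈ 3968.4444.

3968.44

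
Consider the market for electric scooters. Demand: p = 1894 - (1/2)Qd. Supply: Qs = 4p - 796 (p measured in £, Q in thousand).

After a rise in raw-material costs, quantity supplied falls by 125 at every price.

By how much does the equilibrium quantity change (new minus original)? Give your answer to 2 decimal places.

Solve the original market: 3788 - 2p = 4p - 796, hence p = 764 and Q = 2260.
The shock moves the curves to Qd = 3788 - 2p and Qs = 4p - 921.
Equate the new curves: 3788 - 2p = 4p - 921, giving 4709 = 6p, p = 4709/6 ≈ 784.8333, Q = 6655/3 ≈ 2218.3333.
ΔQ = 2218.3333 − 2260 = -41.67.

-41.67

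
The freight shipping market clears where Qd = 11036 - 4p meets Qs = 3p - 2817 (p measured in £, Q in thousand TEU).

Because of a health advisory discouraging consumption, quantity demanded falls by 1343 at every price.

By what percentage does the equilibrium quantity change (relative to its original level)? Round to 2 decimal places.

-18.45

Solve the original market: 11036 - 4p = 3p - 2817, hence p = 1979 and Q = 3120.
The new curves are Qd = 9693 - 4p (demand) and Qs = 3p - 2817 (supply).
Setting them equal: 9693 - 4p = 3p - 2817 → 12510 = 7p, so p = 12510/7 ≈ 1787.1429 and Q = 17811/7 ≈ 2544.4286.
%ΔQ = (2544.4286 − 3120) / 3120 × 100 = -18.45%.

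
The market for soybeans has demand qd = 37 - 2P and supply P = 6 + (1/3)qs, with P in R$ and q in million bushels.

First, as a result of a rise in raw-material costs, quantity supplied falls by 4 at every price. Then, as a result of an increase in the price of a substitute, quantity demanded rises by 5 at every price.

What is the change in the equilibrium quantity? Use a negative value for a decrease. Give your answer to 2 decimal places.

+1.40

Initially, 37 - 2P = 3P - 18, so 55 = 5P and P = 11, q = 15.
The shock moves the curves to qd = 42 - 2P and qs = 3P - 22.
Equate the new curves: 42 - 2P = 3P - 22, giving 64 = 5P, P = 12.8, q = 16.4.
Δq = 16.4 − 15 = +1.40.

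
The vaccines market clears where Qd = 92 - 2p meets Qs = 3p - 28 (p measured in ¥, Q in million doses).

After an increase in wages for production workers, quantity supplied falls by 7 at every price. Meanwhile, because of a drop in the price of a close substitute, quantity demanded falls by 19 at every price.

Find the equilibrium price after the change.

21.6

Solve the original market: 92 - 2p = 3p - 28, hence p = 24 and Q = 44.
The new curves are Qd = 73 - 2p (demand) and Qs = 3p - 35 (supply).
Clearing the new market: 73 - 2p = 3p - 35, so p = 21.6 and Q = 29.8.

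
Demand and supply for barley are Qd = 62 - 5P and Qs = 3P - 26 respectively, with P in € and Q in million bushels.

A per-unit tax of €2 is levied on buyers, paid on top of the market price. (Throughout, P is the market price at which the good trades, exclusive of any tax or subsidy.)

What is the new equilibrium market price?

Before the shock: 62 - 5P = 3P - 26 ⇒ 88 = 8P ⇒ P = 11, Q = 7.
Since buyers pay the price plus the tax, the effective demand curve becomes Qd = 52 - 5P.
Clearing the new market: 52 - 5P = 3P - 26, so P = 9.75 and Q = 3.25.

9.75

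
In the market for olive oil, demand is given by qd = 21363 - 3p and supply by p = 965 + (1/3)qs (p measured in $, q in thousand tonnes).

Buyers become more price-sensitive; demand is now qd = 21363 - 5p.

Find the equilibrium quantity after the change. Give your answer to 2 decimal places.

6201.75

Before the shock: 21363 - 3p = 3p - 2895 ⇒ 24258 = 6p ⇒ p = 4043, q = 9234.
After the shift, demand is qd = 21363 - 5p and supply is qs = 3p - 2895.
New equilibrium: 21363 - 5p = 3p - 2895 ⇒ 24258 = 8p ⇒ p = 3032.25, q = 6201.75.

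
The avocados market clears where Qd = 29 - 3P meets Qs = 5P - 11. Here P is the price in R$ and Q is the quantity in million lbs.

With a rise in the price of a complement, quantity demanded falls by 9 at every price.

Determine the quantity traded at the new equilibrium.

Original equilibrium: 29 - 3P = 5P - 11 gives 40 = 8P, so P = 5 and Q = 14.
After the shift, demand is Qd = 20 - 3P and supply is Qs = 5P - 11.
Equate the new curves: 20 - 3P = 5P - 11, giving 31 = 8P, P = 3.875, Q = 8.375.

8.375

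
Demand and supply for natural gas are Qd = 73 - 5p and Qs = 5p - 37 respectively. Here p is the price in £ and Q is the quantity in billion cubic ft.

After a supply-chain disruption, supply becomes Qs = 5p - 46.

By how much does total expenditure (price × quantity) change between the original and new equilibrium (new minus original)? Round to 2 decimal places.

Original equilibrium: 73 - 5p = 5p - 37 gives 110 = 10p, so p = 11 and Q = 18.
With the change applied: demand Qd = 73 - 5p, supply Qs = 5p - 46.
Clearing the new market: 73 - 5p = 5p - 46, so p = 11.9 and Q = 13.5.
Expenditure moves from 11×18 = 198 to 11.9×13.5 = 160.65; change = -37.35.

-37.35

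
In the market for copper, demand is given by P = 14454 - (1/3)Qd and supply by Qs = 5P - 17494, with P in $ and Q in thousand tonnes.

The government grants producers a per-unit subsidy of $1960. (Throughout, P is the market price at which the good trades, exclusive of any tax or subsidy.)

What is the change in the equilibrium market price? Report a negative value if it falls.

-1225

Solve the original market: 43362 - 3P = 5P - 17494, hence P = 7607 and Q = 20541.
Since sellers receive the price plus the subsidy, the effective supply curve becomes Qs = 5P - 7694.
Clearing the new market: 43362 - 3P = 5P - 7694, so P = 6382 and Q = 24216.
ΔP = 6382 − 7607 = -1225.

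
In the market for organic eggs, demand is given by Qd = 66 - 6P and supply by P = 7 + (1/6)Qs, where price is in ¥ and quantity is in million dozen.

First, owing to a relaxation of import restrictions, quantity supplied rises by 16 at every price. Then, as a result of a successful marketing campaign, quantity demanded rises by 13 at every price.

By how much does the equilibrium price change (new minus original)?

-0.25

Original equilibrium: 66 - 6P = 6P - 42 gives 108 = 12P, so P = 9 and Q = 12.
With the change applied: demand Qd = 79 - 6P, supply Qs = 6P - 26.
New equilibrium: 79 - 6P = 6P - 26 ⇒ 105 = 12P ⇒ P = 8.75, Q = 26.5.
ΔP = 8.75 − 9 = -0.25.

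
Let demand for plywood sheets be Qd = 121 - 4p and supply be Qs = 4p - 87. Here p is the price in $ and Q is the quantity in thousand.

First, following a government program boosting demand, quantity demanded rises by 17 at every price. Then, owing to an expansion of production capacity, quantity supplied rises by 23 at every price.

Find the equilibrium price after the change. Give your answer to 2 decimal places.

25.25

Solve the original market: 121 - 4p = 4p - 87, hence p = 26 and Q = 17.
With the change applied: demand Qd = 138 - 4p, supply Qs = 4p - 64.
New equilibrium: 138 - 4p = 4p - 64 ⇒ 202 = 8p ⇒ p = 25.25, Q = 37.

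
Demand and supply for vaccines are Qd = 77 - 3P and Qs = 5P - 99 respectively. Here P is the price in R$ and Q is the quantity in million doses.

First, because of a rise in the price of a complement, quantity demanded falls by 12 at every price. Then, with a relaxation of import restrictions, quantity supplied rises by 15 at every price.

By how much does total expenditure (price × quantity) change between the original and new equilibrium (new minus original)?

Initially, 77 - 3P = 5P - 99, so 176 = 8P and P = 22, Q = 11.
After the shift, demand is Qd = 65 - 3P and supply is Qs = 5P - 84.
Equate the new curves: 65 - 3P = 5P - 84, giving 149 = 8P, P = 18.625, Q = 9.125.
Expenditure moves from 22×11 = 242 to 18.625×9.125 = 169.953125; change = -72.046875.

-72.046875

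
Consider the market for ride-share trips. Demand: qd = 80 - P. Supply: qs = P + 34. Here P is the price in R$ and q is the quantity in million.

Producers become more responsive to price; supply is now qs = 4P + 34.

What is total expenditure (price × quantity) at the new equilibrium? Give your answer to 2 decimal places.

Before the shock: 80 - P = P + 34 ⇒ 46 = 2P ⇒ P = 23, q = 57.
The shock moves the curves to qd = 80 - P and qs = 4P + 34.
Setting them equal: 80 - P = 4P + 34 → 46 = 5P, so P = 9.2 and q = 70.8.
New expenditure = 9.2 × 70.8 = 651.36.

651.36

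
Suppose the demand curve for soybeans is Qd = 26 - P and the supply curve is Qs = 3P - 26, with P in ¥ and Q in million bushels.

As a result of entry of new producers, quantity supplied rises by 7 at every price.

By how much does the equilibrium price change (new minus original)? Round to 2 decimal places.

-1.75

Original equilibrium: 26 - P = 3P - 26 gives 52 = 4P, so P = 13 and Q = 13.
After the shift, demand is Qd = 26 - P and supply is Qs = 3P - 19.
Equate the new curves: 26 - P = 3P - 19, giving 45 = 4P, P = 11.25, Q = 14.75.
ΔP = 11.25 − 13 = -1.75.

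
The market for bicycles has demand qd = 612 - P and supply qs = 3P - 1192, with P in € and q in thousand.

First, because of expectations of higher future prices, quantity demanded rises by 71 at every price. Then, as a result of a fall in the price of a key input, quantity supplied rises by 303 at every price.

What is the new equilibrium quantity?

Solve the original market: 612 - P = 3P - 1192, hence P = 451 and q = 161.
With the change applied: demand qd = 683 - P, supply qs = 3P - 889.
New equilibrium: 683 - P = 3P - 889 ⇒ 1572 = 4P ⇒ P = 393, q = 290.

290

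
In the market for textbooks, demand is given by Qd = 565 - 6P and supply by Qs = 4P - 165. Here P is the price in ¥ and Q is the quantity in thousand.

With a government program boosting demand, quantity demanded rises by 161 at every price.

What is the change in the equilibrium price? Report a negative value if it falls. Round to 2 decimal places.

+16.10

Original equilibrium: 565 - 6P = 4P - 165 gives 730 = 10P, so P = 73 and Q = 127.
The new curves are Qd = 726 - 6P (demand) and Qs = 4P - 165 (supply).
New equilibrium: 726 - 6P = 4P - 165 ⇒ 891 = 10P ⇒ P = 89.1, Q = 191.4.
ΔP = 89.1 − 73 = +16.10.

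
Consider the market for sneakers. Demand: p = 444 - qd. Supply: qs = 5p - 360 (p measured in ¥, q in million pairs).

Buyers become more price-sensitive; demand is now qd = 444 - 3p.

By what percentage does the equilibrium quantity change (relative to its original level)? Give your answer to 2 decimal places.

-54.03

Before the shock: 444 - p = 5p - 360 ⇒ 804 = 6p ⇒ p = 134, q = 310.
With the change applied: demand qd = 444 - 3p, supply qs = 5p - 360.
Equate the new curves: 444 - 3p = 5p - 360, giving 804 = 8p, p = 100.5, q = 142.5.
%Δq = (142.5 − 310) / 310 × 100 = -54.03%.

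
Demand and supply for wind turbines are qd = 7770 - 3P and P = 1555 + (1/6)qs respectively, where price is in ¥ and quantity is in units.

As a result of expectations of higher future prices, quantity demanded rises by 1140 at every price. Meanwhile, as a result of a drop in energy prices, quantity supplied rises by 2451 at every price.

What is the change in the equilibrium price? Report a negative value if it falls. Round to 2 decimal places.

Initially, 7770 - 3P = 6P - 9330, so 17100 = 9P and P = 1900, q = 2070.
The new curves are qd = 8910 - 3P (demand) and qs = 6P - 6879 (supply).
New equilibrium: 8910 - 3P = 6P - 6879 ⇒ 15789 = 9P ⇒ P = 5263/3 ≈ 1754.3333, q = 3647.
ΔP = 1754.3333 − 1900 = -145.67.

-145.67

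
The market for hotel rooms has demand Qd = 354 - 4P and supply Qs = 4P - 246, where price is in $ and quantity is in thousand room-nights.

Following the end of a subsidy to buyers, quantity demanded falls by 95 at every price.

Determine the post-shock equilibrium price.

63.125

Original equilibrium: 354 - 4P = 4P - 246 gives 600 = 8P, so P = 75 and Q = 54.
With the change applied: demand Qd = 259 - 4P, supply Qs = 4P - 246.
New equilibrium: 259 - 4P = 4P - 246 ⇒ 505 = 8P ⇒ P = 63.125, Q = 6.5.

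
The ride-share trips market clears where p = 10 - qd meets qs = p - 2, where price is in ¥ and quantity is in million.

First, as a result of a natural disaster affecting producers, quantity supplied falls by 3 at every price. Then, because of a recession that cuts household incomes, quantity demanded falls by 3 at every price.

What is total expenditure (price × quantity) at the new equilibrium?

6

Solve the original market: 10 - p = p - 2, hence p = 6 and q = 4.
The shock moves the curves to qd = 7 - p and qs = p - 5.
Setting them equal: 7 - p = p - 5 → 12 = 2p, so p = 6 and q = 1.
New expenditure = 6 × 1 = 6.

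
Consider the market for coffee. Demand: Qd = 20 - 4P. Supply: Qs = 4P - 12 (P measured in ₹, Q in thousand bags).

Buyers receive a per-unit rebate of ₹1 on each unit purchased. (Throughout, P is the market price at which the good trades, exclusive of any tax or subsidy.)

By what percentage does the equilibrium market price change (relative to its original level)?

+12.5

Before the shock: 20 - 4P = 4P - 12 ⇒ 32 = 8P ⇒ P = 4, Q = 4.
Since buyers' out-of-pocket price is the market price minus the rebate, the effective demand curve becomes Qd = 24 - 4P.
Equate the new curves: 24 - 4P = 4P - 12, giving 36 = 8P, P = 4.5, Q = 6.
%ΔP = (4.5 − 4) / 4 × 100 = +12.5%.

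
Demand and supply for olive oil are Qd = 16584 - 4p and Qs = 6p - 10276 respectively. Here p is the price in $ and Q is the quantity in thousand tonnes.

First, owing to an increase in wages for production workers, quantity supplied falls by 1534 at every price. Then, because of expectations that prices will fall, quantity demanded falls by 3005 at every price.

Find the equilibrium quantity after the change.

3423.4

Before the shock: 16584 - 4p = 6p - 10276 ⇒ 26860 = 10p ⇒ p = 2686, Q = 5840.
The new curves are Qd = 13579 - 4p (demand) and Qs = 6p - 11810 (supply).
New equilibrium: 13579 - 4p = 6p - 11810 ⇒ 25389 = 10p ⇒ p = 2538.9, Q = 3423.4.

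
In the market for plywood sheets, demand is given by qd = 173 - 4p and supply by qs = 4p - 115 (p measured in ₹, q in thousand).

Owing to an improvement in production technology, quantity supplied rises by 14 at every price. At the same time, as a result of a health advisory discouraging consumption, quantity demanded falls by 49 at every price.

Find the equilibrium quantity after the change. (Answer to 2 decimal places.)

Before the shock: 173 - 4p = 4p - 115 ⇒ 288 = 8p ⇒ p = 36, q = 29.
The new curves are qd = 124 - 4p (demand) and qs = 4p - 101 (supply).
Clearing the new market: 124 - 4p = 4p - 101, so p = 28.125 and q = 11.5.

11.50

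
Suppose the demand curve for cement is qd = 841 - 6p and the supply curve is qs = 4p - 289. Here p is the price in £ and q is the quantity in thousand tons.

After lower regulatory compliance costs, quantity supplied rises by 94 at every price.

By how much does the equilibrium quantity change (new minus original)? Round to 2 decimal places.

Before the shock: 841 - 6p = 4p - 289 ⇒ 1130 = 10p ⇒ p = 113, q = 163.
After the shift, demand is qd = 841 - 6p and supply is qs = 4p - 195.
Equate the new curves: 841 - 6p = 4p - 195, giving 1036 = 10p, p = 103.6, q = 219.4.
Δq = 219.4 − 163 = +56.40.

+56.40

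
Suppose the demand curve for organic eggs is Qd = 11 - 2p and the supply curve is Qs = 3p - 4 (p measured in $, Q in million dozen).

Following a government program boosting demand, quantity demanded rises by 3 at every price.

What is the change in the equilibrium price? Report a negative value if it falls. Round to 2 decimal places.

Original equilibrium: 11 - 2p = 3p - 4 gives 15 = 5p, so p = 3 and Q = 5.
The new curves are Qd = 14 - 2p (demand) and Qs = 3p - 4 (supply).
Setting them equal: 14 - 2p = 3p - 4 → 18 = 5p, so p = 3.6 and Q = 6.8.
Δp = 3.6 − 3 = +0.60.

+0.60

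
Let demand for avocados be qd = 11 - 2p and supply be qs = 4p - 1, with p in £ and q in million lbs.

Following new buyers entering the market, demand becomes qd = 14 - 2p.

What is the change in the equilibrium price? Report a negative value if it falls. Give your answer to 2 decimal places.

+0.50

Before the shock: 11 - 2p = 4p - 1 ⇒ 12 = 6p ⇒ p = 2, q = 7.
After the shift, demand is qd = 14 - 2p and supply is qs = 4p - 1.
Equate the new curves: 14 - 2p = 4p - 1, giving 15 = 6p, p = 2.5, q = 9.
Δp = 2.5 − 2 = +0.50.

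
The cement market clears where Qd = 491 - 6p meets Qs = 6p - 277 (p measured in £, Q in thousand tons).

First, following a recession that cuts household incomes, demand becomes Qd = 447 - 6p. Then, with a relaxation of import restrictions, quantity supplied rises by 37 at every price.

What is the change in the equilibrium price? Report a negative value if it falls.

-6.75

Original equilibrium: 491 - 6p = 6p - 277 gives 768 = 12p, so p = 64 and Q = 107.
The new curves are Qd = 447 - 6p (demand) and Qs = 6p - 240 (supply).
Equate the new curves: 447 - 6p = 6p - 240, giving 687 = 12p, p = 57.25, Q = 103.5.
Δp = 57.25 − 64 = -6.75.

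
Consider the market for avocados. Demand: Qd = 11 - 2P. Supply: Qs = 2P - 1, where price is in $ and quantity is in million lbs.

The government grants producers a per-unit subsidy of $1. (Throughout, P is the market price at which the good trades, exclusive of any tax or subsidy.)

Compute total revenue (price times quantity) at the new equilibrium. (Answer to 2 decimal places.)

15.00

Original equilibrium: 11 - 2P = 2P - 1 gives 12 = 4P, so P = 3 and Q = 5.
Since sellers receive the price plus the subsidy, the effective supply curve becomes Qs = 2P + 1.
Clearing the new market: 11 - 2P = 2P + 1, so P = 2.5 and Q = 6.
New expenditure = 2.5 × 6 = 15.00.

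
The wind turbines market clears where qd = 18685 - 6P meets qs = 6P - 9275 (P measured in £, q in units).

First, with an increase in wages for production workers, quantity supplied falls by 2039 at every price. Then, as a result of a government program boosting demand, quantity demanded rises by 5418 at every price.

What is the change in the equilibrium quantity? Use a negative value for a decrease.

Before the shock: 18685 - 6P = 6P - 9275 ⇒ 27960 = 12P ⇒ P = 2330, q = 4705.
With the change applied: demand qd = 24103 - 6P, supply qs = 6P - 11314.
New equilibrium: 24103 - 6P = 6P - 11314 ⇒ 35417 = 12P ⇒ P = 35417/12 ≈ 2951.4167, q = 6394.5.
Δq = 6394.5 − 4705 = +1689.5.

+1689.5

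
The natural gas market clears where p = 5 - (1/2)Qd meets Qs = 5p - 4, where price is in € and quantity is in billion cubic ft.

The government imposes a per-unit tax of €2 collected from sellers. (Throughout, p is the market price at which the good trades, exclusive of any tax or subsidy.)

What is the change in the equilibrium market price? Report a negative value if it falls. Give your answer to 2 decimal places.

Before the shock: 10 - 2p = 5p - 4 ⇒ 14 = 7p ⇒ p = 2, Q = 6.
Since sellers keep the price net of the tax, the effective supply curve becomes Qs = 5p - 14.
Equate the new curves: 10 - 2p = 5p - 14, giving 24 = 7p, p = 24/7 ≈ 3.4286, Q = 22/7 ≈ 3.1429.
Δp = 3.4286 − 2 = +1.43.

+1.43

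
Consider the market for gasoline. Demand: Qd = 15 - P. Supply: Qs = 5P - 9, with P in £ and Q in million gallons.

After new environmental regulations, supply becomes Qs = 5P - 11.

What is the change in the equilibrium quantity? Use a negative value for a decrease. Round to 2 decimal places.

-0.33

Initially, 15 - P = 5P - 9, so 24 = 6P and P = 4, Q = 11.
With the change applied: demand Qd = 15 - P, supply Qs = 5P - 11.
Clearing the new market: 15 - P = 5P - 11, so P = 13/3 ≈ 4.3333 and Q = 32/3 ≈ 10.6667.
ΔQ = 10.6667 − 11 = -0.33.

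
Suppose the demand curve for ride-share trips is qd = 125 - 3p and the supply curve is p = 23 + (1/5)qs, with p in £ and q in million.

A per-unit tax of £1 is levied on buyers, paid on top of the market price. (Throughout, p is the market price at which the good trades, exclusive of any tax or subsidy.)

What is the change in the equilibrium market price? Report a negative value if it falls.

-0.375

Before the shock: 125 - 3p = 5p - 115 ⇒ 240 = 8p ⇒ p = 30, q = 35.
Since buyers pay the price plus the tax, the effective demand curve becomes qd = 122 - 3p.
Clearing the new market: 122 - 3p = 5p - 115, so p = 29.625 and q = 33.125.
Δp = 29.625 − 30 = -0.375.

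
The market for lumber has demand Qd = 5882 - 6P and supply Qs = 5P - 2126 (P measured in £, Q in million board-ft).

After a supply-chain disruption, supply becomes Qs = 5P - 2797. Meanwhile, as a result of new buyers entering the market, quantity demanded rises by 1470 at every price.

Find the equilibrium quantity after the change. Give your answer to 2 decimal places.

1816.18

Original equilibrium: 5882 - 6P = 5P - 2126 gives 8008 = 11P, so P = 728 and Q = 1514.
With the change applied: demand Qd = 7352 - 6P, supply Qs = 5P - 2797.
Setting them equal: 7352 - 6P = 5P - 2797 → 10149 = 11P, so P = 10149/11 ≈ 922.6364 and Q = 19978/11 ≈ 1816.1818.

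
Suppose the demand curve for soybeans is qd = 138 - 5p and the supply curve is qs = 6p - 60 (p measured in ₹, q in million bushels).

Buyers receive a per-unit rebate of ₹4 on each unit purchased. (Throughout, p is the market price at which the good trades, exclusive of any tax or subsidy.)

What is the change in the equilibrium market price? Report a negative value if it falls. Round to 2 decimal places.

Initially, 138 - 5p = 6p - 60, so 198 = 11p and p = 18, q = 48.
Since buyers' out-of-pocket price is the market price minus the rebate, the effective demand curve becomes qd = 158 - 5p.
New equilibrium: 158 - 5p = 6p - 60 ⇒ 218 = 11p ⇒ p = 218/11 ≈ 19.8182, q = 648/11 ≈ 58.9091.
Δp = 19.8182 − 18 = +1.82.

+1.82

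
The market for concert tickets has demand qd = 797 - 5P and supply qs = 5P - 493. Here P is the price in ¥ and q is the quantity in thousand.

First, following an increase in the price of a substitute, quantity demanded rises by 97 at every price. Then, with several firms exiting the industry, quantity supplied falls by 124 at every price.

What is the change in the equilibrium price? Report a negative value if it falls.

Initially, 797 - 5P = 5P - 493, so 1290 = 10P and P = 129, q = 152.
The shock moves the curves to qd = 894 - 5P and qs = 5P - 617.
Setting them equal: 894 - 5P = 5P - 617 → 1511 = 10P, so P = 151.1 and q = 138.5.
ΔP = 151.1 − 129 = +22.1.

+22.1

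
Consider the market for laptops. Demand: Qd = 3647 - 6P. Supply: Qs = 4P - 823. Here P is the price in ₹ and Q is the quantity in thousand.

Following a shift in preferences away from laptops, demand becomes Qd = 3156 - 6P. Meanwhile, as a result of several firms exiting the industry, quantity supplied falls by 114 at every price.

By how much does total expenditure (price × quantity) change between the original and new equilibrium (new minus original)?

-144763.14

Initially, 3647 - 6P = 4P - 823, so 4470 = 10P and P = 447, Q = 965.
The shock moves the curves to Qd = 3156 - 6P and Qs = 4P - 937.
Clearing the new market: 3156 - 6P = 4P - 937, so P = 409.3 and Q = 700.2.
Expenditure moves from 447×965 = 431355 to 409.3×700.2 = 286591.86; change = -144763.14.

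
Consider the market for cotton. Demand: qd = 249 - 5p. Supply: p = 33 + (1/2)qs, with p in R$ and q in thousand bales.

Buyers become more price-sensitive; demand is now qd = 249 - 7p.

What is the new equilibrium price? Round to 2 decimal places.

Solve the original market: 249 - 5p = 2p - 66, hence p = 45 and q = 24.
The new curves are qd = 249 - 7p (demand) and qs = 2p - 66 (supply).
Setting them equal: 249 - 7p = 2p - 66 → 315 = 9p, so p = 35 and q = 4.

35.00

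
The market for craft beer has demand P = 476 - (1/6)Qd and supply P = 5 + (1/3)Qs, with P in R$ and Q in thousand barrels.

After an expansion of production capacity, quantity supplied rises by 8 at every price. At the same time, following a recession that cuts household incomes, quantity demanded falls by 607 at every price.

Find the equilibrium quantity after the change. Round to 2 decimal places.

745.00

Before the shock: 2856 - 6P = 3P - 15 ⇒ 2871 = 9P ⇒ P = 319, Q = 942.
The shock moves the curves to Qd = 2249 - 6P and Qs = 3P - 7.
Setting them equal: 2249 - 6P = 3P - 7 → 2256 = 9P, so P = 752/3 ≈ 250.6667 and Q = 745.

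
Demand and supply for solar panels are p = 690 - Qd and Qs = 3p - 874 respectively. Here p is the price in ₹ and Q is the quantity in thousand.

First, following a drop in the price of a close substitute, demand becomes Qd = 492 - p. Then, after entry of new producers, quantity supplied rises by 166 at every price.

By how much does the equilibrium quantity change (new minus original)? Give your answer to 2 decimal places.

Initially, 690 - p = 3p - 874, so 1564 = 4p and p = 391, Q = 299.
After the shift, demand is Qd = 492 - p and supply is Qs = 3p - 708.
Equate the new curves: 492 - p = 3p - 708, giving 1200 = 4p, p = 300, Q = 192.
ΔQ = 192 − 299 = -107.00.

-107.00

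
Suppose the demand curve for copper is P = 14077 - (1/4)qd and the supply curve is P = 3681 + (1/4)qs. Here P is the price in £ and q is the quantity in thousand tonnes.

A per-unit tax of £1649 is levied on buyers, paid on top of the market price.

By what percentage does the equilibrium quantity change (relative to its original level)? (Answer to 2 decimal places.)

Original equilibrium: 56308 - 4P = 4P - 14724 gives 71032 = 8P, so P = 8879 and q = 20792.
Since buyers pay the price plus the tax, the effective demand curve becomes qd = 49712 - 4P.
Equate the new curves: 49712 - 4P = 4P - 14724, giving 64436 = 8P, P = 8054.5, q = 17494.
%Δq = (17494 − 20792) / 20792 × 100 = -15.86%.

-15.86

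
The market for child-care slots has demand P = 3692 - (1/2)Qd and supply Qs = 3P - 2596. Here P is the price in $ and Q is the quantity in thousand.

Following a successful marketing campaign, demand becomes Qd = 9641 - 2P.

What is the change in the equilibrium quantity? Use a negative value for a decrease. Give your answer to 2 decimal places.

+1354.20

Solve the original market: 7384 - 2P = 3P - 2596, hence P = 1996 and Q = 3392.
With the change applied: demand Qd = 9641 - 2P, supply Qs = 3P - 2596.
New equilibrium: 9641 - 2P = 3P - 2596 ⇒ 12237 = 5P ⇒ P = 2447.4, Q = 4746.2.
ΔQ = 4746.2 − 3392 = +1354.20.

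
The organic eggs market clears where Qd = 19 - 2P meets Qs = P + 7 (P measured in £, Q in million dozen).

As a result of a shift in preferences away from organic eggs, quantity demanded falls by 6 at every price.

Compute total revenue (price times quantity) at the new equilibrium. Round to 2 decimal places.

Original equilibrium: 19 - 2P = P + 7 gives 12 = 3P, so P = 4 and Q = 11.
The shock moves the curves to Qd = 13 - 2P and Qs = P + 7.
New equilibrium: 13 - 2P = P + 7 ⇒ 6 = 3P ⇒ P = 2, Q = 9.
New expenditure = 2 × 9 = 18.00.

18.00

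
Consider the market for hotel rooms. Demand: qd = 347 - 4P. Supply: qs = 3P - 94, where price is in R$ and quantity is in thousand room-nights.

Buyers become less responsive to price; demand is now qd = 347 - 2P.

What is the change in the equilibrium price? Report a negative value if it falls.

Original equilibrium: 347 - 4P = 3P - 94 gives 441 = 7P, so P = 63 and q = 95.
The new curves are qd = 347 - 2P (demand) and qs = 3P - 94 (supply).
New equilibrium: 347 - 2P = 3P - 94 ⇒ 441 = 5P ⇒ P = 88.2, q = 170.6.
ΔP = 88.2 − 63 = +25.2.

+25.2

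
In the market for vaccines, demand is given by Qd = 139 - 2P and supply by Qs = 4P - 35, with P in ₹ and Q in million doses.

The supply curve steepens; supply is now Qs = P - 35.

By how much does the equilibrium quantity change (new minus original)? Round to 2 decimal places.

Before the shock: 139 - 2P = 4P - 35 ⇒ 174 = 6P ⇒ P = 29, Q = 81.
The new curves are Qd = 139 - 2P (demand) and Qs = P - 35 (supply).
Setting them equal: 139 - 2P = P - 35 → 174 = 3P, so P = 58 and Q = 23.
ΔQ = 23 − 81 = -58.00.

-58.00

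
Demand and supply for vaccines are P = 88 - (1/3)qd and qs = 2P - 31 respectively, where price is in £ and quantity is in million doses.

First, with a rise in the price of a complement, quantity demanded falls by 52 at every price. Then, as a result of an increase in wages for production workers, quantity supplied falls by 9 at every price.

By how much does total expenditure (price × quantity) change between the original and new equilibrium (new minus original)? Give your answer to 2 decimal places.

Solve the original market: 264 - 3P = 2P - 31, hence P = 59 and q = 87.
The new curves are qd = 212 - 3P (demand) and qs = 2P - 40 (supply).
New equilibrium: 212 - 3P = 2P - 40 ⇒ 252 = 5P ⇒ P = 50.4, q = 60.8.
Expenditure moves from 59×87 = 5133 to 50.4×60.8 = 3064.32; change = -2068.68.

-2068.68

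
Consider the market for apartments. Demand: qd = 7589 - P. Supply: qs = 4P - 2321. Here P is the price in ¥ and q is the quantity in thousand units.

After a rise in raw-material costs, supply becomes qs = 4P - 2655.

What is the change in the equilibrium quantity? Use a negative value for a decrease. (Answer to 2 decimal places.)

Solve the original market: 7589 - P = 4P - 2321, hence P = 1982 and q = 5607.
With the change applied: demand qd = 7589 - P, supply qs = 4P - 2655.
Setting them equal: 7589 - P = 4P - 2655 → 10244 = 5P, so P = 2048.8 and q = 5540.2.
Δq = 5540.2 − 5607 = -66.80.

-66.80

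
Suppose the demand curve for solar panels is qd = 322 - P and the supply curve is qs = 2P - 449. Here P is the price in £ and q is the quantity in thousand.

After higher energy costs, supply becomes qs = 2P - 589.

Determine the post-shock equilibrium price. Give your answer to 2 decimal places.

Original equilibrium: 322 - P = 2P - 449 gives 771 = 3P, so P = 257 and q = 65.
With the change applied: demand qd = 322 - P, supply qs = 2P - 589.
New equilibrium: 322 - P = 2P - 589 ⇒ 911 = 3P ⇒ P = 911/3 ≈ 303.6667, q = 55/3 ≈ 18.3333.

303.67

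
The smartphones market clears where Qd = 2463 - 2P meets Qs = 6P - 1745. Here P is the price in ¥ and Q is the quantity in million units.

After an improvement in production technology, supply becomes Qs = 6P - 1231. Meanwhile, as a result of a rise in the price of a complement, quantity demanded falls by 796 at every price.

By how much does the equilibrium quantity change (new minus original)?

-468.5

Initially, 2463 - 2P = 6P - 1745, so 4208 = 8P and P = 526, Q = 1411.
After the shift, demand is Qd = 1667 - 2P and supply is Qs = 6P - 1231.
New equilibrium: 1667 - 2P = 6P - 1231 ⇒ 2898 = 8P ⇒ P = 362.25, Q = 942.5.
ΔQ = 942.5 − 1411 = -468.5.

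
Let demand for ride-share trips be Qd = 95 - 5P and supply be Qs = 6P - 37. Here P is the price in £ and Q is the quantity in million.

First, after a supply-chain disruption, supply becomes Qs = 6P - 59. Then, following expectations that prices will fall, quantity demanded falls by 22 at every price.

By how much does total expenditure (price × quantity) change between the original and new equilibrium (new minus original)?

Initially, 95 - 5P = 6P - 37, so 132 = 11P and P = 12, Q = 35.
The new curves are Qd = 73 - 5P (demand) and Qs = 6P - 59 (supply).
Equate the new curves: 73 - 5P = 6P - 59, giving 132 = 11P, P = 12, Q = 13.
Expenditure moves from 12×35 = 420 to 12×13 = 156; change = -264.

-264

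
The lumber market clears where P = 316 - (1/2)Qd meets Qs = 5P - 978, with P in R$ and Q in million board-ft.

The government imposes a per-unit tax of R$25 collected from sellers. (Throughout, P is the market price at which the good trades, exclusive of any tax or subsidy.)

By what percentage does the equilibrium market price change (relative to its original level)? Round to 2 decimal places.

Initially, 632 - 2P = 5P - 978, so 1610 = 7P and P = 230, Q = 172.
Since sellers keep the price net of the tax, the effective supply curve becomes Qs = 5P - 1103.
Equate the new curves: 632 - 2P = 5P - 1103, giving 1735 = 7P, P = 1735/7 ≈ 247.8571, Q = 954/7 ≈ 136.2857.
%ΔP = (247.8571 − 230) / 230 × 100 = +7.76%.

+7.76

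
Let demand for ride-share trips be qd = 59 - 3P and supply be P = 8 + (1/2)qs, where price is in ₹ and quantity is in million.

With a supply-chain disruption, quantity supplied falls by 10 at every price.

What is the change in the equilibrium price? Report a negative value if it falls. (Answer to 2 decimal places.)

+2.00

Before the shock: 59 - 3P = 2P - 16 ⇒ 75 = 5P ⇒ P = 15, q = 14.
The new curves are qd = 59 - 3P (demand) and qs = 2P - 26 (supply).
New equilibrium: 59 - 3P = 2P - 26 ⇒ 85 = 5P ⇒ P = 17, q = 8.
ΔP = 17 − 15 = +2.00.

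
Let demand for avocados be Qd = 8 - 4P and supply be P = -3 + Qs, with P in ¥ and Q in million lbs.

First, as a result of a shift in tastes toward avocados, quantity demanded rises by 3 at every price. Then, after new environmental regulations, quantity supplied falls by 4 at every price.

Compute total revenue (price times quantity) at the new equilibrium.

3.36

Initially, 8 - 4P = P + 3, so 5 = 5P and P = 1, Q = 4.
After the shift, demand is Qd = 11 - 4P and supply is Qs = P - 1.
Setting them equal: 11 - 4P = P - 1 → 12 = 5P, so P = 2.4 and Q = 1.4.
New expenditure = 2.4 × 1.4 = 3.36.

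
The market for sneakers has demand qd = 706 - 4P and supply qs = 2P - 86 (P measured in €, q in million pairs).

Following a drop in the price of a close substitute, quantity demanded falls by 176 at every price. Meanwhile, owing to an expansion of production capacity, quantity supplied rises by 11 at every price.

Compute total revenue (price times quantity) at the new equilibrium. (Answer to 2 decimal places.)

12772.22

Initially, 706 - 4P = 2P - 86, so 792 = 6P and P = 132, q = 178.
The shock moves the curves to qd = 530 - 4P and qs = 2P - 75.
Setting them equal: 530 - 4P = 2P - 75 → 605 = 6P, so P = 605/6 ≈ 100.8333 and q = 380/3 ≈ 126.6667.
New expenditure = 100.8333 × 126.6667 = 12772.22.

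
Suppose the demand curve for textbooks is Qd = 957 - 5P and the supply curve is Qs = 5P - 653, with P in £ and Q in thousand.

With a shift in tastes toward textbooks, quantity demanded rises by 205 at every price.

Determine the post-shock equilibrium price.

181.5

Original equilibrium: 957 - 5P = 5P - 653 gives 1610 = 10P, so P = 161 and Q = 152.
With the change applied: demand Qd = 1162 - 5P, supply Qs = 5P - 653.
Clearing the new market: 1162 - 5P = 5P - 653, so P = 181.5 and Q = 254.5.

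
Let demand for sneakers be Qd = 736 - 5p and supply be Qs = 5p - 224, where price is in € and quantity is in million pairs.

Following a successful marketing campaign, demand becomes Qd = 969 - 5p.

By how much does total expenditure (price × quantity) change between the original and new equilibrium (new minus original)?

+19863.25

Solve the original market: 736 - 5p = 5p - 224, hence p = 96 and Q = 256.
With the change applied: demand Qd = 969 - 5p, supply Qs = 5p - 224.
Equate the new curves: 969 - 5p = 5p - 224, giving 1193 = 10p, p = 119.3, Q = 372.5.
Expenditure moves from 96×256 = 24576 to 119.3×372.5 = 44439.25; change = +19863.25.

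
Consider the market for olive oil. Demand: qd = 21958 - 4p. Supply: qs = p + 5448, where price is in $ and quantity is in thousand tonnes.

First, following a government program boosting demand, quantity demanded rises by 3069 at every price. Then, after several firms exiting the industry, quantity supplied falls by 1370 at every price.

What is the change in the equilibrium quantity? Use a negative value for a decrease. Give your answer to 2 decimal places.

Original equilibrium: 21958 - 4p = p + 5448 gives 16510 = 5p, so p = 3302 and q = 8750.
After the shift, demand is qd = 25027 - 4p and supply is qs = p + 4078.
Setting them equal: 25027 - 4p = p + 4078 → 20949 = 5p, so p = 4189.8 and q = 8267.8.
Δq = 8267.8 − 8750 = -482.20.

-482.20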